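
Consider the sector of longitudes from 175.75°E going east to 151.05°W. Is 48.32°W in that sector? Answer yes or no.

No

Band width going east from +175.75° to -151.05°: ((-151.05 − 175.75) mod 360) = 33.20°.
Offset of -48.32° east of the west edge: ((-48.32 − 175.75) mod 360) = 135.93°.
135.93° > 33.20° ⇒ outside.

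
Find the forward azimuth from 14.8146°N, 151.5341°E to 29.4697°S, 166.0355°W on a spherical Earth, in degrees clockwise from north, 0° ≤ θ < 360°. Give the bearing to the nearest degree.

137°

Δλ = -166.0355 − 151.5341 = -317.5696°; wrapped into (−180°, 180°]: 42.4304°.
θ = atan2( sin Δλ · cos φ₂ , cos φ₁ · sin φ₂ − sin φ₁ · cos φ₂ · cos Δλ )
  = atan2(0.58740, -0.63992) = 137.450° → normalised to [0°, 360°): 137.450°.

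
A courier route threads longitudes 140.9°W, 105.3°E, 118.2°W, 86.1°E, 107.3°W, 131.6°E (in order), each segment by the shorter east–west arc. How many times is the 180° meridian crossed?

Leg 1: -140.9° → +105.3°, shortest Δλ = -113.8° (west) — crosses 180°.
Leg 2: +105.3° → -118.2°, shortest Δλ = 136.5° (east) — crosses 180°.
Leg 3: -118.2° → +86.1°, shortest Δλ = -155.7° (west) — crosses 180°.
Leg 4: +86.1° → -107.3°, shortest Δλ = 166.6° (east) — crosses 180°.
Leg 5: -107.3° → +131.6°, shortest Δλ = -121.1° (west) — crosses 180°.
Total crossings: 5.

5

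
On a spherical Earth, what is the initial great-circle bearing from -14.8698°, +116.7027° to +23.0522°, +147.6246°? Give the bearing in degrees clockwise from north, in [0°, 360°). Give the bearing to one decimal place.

39.1°

Δλ = 147.6246 − 116.7027 = 30.9219°.
θ = atan2( sin Δλ · cos φ₂ , cos φ₁ · sin φ₂ − sin φ₁ · cos φ₂ · cos Δλ )
  = atan2(0.47284, 0.58103) = 39.138° → normalised to [0°, 360°): 39.138°.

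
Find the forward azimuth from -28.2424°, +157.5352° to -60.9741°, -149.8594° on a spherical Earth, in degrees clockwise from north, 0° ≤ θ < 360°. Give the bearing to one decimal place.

148.6°

Δλ = -149.8594 − 157.5352 = -307.3946°; wrapped into (−180°, 180°]: 52.6054°.
θ = atan2( sin Δλ · cos φ₂ , cos φ₁ · sin φ₂ − sin φ₁ · cos φ₂ · cos Δλ )
  = atan2(0.38548, -0.63087) = 148.574° → normalised to [0°, 360°): 148.574°.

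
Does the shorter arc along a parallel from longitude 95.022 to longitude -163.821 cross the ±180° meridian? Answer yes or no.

Yes

Naïve |-163.821 − 95.022| = 258.843° > 180°, so the shorter arc goes the other way round — across 180°.
Signed shortest Δλ = ((-163.821 − 95.022 + 180) mod 360) − 180 = 101.157°.
Going east by 101.157° from +95.022° passes through 180° before reaching -163.821°.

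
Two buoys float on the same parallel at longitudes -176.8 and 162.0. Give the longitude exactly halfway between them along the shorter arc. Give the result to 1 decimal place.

+172.6°

Signed shortest Δλ from -176.8° to +162.0° is -21.2°.
Midpoint longitude = -176.8° + (-21.2°)/2 = -176.8° − 10.6° = -187.4°.
Normalise into (−180°, 180°]: +172.6°.
(The naïve average (-176.8 + +162.0)/2 = -7.4° is on the wrong side of the globe.)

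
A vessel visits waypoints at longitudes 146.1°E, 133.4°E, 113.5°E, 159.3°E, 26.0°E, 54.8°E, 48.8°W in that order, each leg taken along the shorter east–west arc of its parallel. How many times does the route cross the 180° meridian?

Leg 1: +146.1° → +133.4°, shortest Δλ = -12.7° (west) — does not cross 180°.
Leg 2: +133.4° → +113.5°, shortest Δλ = -19.9° (west) — does not cross 180°.
Leg 3: +113.5° → +159.3°, shortest Δλ = 45.8° (east) — does not cross 180°.
Leg 4: +159.3° → +26.0°, shortest Δλ = -133.3° (west) — does not cross 180°.
Leg 5: +26.0° → +54.8°, shortest Δλ = 28.8° (east) — does not cross 180°.
Leg 6: +54.8° → -48.8°, shortest Δλ = -103.6° (west) — does not cross 180°.
Total crossings: 0.

0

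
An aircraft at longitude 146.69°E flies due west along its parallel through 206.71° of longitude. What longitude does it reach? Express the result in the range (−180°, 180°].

Start at +146.69°; shift −206.71° → -60.02°.
-60.02° already lies in (−180°, 180°].

60.02°W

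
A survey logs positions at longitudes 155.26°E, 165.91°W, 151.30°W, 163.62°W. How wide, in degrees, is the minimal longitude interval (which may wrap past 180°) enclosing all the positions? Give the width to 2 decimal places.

53.44°

Sort the longitudes: -165.91°, -163.62°, -151.30°, +155.26°.
Eastward gaps between consecutive values (wrapping around): 2.29°, 12.32°, 306.56°, 38.83°.
Largest gap = 306.56° ⇒ minimal covering band is its complement: 360° − 306.56° = 53.44°.
Band runs from +155.26° eastward to -151.30°, crossing the antimeridian.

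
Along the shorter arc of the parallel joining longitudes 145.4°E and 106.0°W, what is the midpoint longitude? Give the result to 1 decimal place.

160.3°W

Signed shortest Δλ from +145.4° to -106.0° is +108.6°.
Midpoint longitude = +145.4° + (+108.6°)/2 = +145.4° + 54.3° = +199.7°.
Normalise into (−180°, 180°]: -160.3°.
(The naïve average (+145.4 + -106.0)/2 = 19.7° is on the wrong side of the globe.)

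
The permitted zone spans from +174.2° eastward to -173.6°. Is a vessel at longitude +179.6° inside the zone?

Yes

Band width going east from +174.2° to -173.6°: ((-173.6 − 174.2) mod 360) = 12.2°.
Offset of +179.6° east of the west edge: ((179.6 − 174.2) mod 360) = 5.4°.
5.4° ≤ 12.2° ⇒ inside.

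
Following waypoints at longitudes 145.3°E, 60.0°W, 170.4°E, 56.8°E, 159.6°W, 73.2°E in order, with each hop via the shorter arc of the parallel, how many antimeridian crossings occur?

Leg 1: +145.3° → -60.0°, shortest Δλ = 154.7° (east) — crosses 180°.
Leg 2: -60.0° → +170.4°, shortest Δλ = -129.6° (west) — crosses 180°.
Leg 3: +170.4° → +56.8°, shortest Δλ = -113.6° (west) — does not cross 180°.
Leg 4: +56.8° → -159.6°, shortest Δλ = 143.6° (east) — crosses 180°.
Leg 5: -159.6° → +73.2°, shortest Δλ = -127.2° (west) — crosses 180°.
Total crossings: 4.

4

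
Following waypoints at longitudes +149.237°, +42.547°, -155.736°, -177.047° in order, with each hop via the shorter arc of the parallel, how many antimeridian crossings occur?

Leg 1: +149.237° → +42.547°, shortest Δλ = -106.69° (west) — does not cross 180°.
Leg 2: +42.547° → -155.736°, shortest Δλ = 161.717° (east) — crosses 180°.
Leg 3: -155.736° → -177.047°, shortest Δλ = -21.311° (west) — does not cross 180°.
Total crossings: 1.

1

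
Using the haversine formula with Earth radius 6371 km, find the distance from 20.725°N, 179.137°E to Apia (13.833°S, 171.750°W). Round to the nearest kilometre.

3970 km

Δλ = -171.750 − 179.137 = -350.887°; wrapped into (−180°, 180°]: 9.113°.
Δφ = -13.833 − 20.725 = -34.558°.
a = sin²(Δφ/2) + cos φ₁ · cos φ₂ · sin²(Δλ/2) = 0.093955.
c = 2·atan2(√a, √(1−a)) = 0.62307 rad → d = 6371·c ≈ 3969.59 km.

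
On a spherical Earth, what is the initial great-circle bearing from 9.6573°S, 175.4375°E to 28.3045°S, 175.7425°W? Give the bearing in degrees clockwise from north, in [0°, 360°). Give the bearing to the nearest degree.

Δλ = -175.7425 − 175.4375 = -351.1800°; wrapped into (−180°, 180°]: 8.8200°.
θ = atan2( sin Δλ · cos φ₂ , cos φ₁ · sin φ₂ − sin φ₁ · cos φ₂ · cos Δλ )
  = atan2(0.13500, -0.32149) = 157.221° → normalised to [0°, 360°): 157.221°.

157°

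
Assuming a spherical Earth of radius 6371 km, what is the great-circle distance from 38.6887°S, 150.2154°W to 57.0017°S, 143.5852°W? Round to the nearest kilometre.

Δλ = -143.5852 − -150.2154 = 6.6302°.
Δφ = -57.0017 − -38.6887 = -18.3130°.
a = sin²(Δφ/2) + cos φ₁ · cos φ₂ · sin²(Δλ/2) = 0.026744.
c = 2·atan2(√a, √(1−a)) = 0.32855 rad → d = 6371·c ≈ 2093.19 km.

2093 km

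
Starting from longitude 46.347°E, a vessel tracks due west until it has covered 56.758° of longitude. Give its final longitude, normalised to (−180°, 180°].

10.411°W

Start at +46.347°; shift −56.758° → -10.411°.
-10.411° already lies in (−180°, 180°].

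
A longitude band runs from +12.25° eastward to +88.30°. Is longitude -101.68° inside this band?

Band width going east from +12.25° to +88.30°: ((88.30 − 12.25) mod 360) = 76.05°.
Offset of -101.68° east of the west edge: ((-101.68 − 12.25) mod 360) = 246.07°.
246.07° > 76.05° ⇒ outside.

No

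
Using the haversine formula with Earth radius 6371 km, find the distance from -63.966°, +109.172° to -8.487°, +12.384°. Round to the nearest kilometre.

9489 km

Δλ = 12.384 − 109.172 = -96.788°.
Δφ = -8.487 − -63.966 = 55.479°.
a = sin²(Δφ/2) + cos φ₁ · cos φ₂ · sin²(Δλ/2) = 0.459349.
c = 2·atan2(√a, √(1−a)) = 1.48941 rad → d = 6371·c ≈ 9489.00 km.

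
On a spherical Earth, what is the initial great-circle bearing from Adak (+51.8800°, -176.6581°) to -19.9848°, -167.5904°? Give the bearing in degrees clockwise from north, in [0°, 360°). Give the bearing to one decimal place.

Δλ = -167.5904 − -176.6581 = 9.0677°.
θ = atan2( sin Δλ · cos φ₂ , cos φ₁ · sin φ₂ − sin φ₁ · cos φ₂ · cos Δλ )
  = atan2(0.14811, -0.94108) = 171.056° → normalised to [0°, 360°): 171.056°.

171.1°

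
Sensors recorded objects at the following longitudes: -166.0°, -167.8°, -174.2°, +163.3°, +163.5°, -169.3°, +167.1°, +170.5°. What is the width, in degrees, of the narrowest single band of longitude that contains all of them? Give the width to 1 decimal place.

30.7°

Sort the longitudes: -174.2°, -169.3°, -167.8°, -166.0°, +163.3°, +163.5°, +167.1°, +170.5°.
Eastward gaps between consecutive values (wrapping around): 4.9°, 1.5°, 1.8°, 329.3°, 0.2°, 3.6°, 3.4°, 15.3°.
Largest gap = 329.3° ⇒ minimal covering band is its complement: 360° − 329.3° = 30.7°.
Band runs from +163.3° eastward to -166.0°, crossing the antimeridian.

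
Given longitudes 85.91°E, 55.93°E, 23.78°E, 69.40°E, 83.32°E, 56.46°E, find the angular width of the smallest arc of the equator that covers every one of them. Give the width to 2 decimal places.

Sort the longitudes: +23.78°, +55.93°, +56.46°, +69.40°, +83.32°, +85.91°.
Eastward gaps between consecutive values (wrapping around): 32.15°, 0.53°, 12.94°, 13.92°, 2.59°, 297.87°.
Largest gap = 297.87° ⇒ minimal covering band is its complement: 360° − 297.87° = 62.13°.
Band runs from +23.78° eastward to +85.91°.

62.13°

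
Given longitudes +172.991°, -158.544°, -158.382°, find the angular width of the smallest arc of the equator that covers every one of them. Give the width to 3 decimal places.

28.627°

Sort the longitudes: -158.544°, -158.382°, +172.991°.
Eastward gaps between consecutive values (wrapping around): 0.162°, 331.373°, 28.465°.
Largest gap = 331.373° ⇒ minimal covering band is its complement: 360° − 331.373° = 28.627°.
Band runs from +172.991° eastward to -158.382°, crossing the antimeridian.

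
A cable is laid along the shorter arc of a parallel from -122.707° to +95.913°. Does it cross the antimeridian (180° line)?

Yes

Naïve |95.913 − -122.707| = 218.62° > 180°, so the shorter arc goes the other way round — across 180°.
Signed shortest Δλ = ((95.913 − -122.707 + 180) mod 360) − 180 = -141.38°.
Going west by 141.38° from -122.707° passes through 180° before reaching +95.913°.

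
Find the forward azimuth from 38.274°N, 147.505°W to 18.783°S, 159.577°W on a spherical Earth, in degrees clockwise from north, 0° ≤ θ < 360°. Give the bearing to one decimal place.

Δλ = -159.577 − -147.505 = -12.072°.
θ = atan2( sin Δλ · cos φ₂ , cos φ₁ · sin φ₂ − sin φ₁ · cos φ₂ · cos Δλ )
  = atan2(-0.19800, -0.82624) = -166.524° → normalised to [0°, 360°): 193.476°.

193.5°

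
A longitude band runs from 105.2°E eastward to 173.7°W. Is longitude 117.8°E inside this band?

Yes

Band width going east from +105.2° to -173.7°: ((-173.7 − 105.2) mod 360) = 81.1°.
Offset of +117.8° east of the west edge: ((117.8 − 105.2) mod 360) = 12.6°.
12.6° ≤ 81.1° ⇒ inside.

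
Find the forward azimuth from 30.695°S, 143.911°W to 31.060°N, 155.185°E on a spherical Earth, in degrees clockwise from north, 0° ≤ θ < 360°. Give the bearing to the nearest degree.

311°

Δλ = 155.185 − -143.911 = 299.096°; wrapped into (−180°, 180°]: -60.904°.
θ = atan2( sin Δλ · cos φ₂ , cos φ₁ · sin φ₂ − sin φ₁ · cos φ₂ · cos Δλ )
  = atan2(-0.74853, 0.65629) = -48.757° → normalised to [0°, 360°): 311.243°.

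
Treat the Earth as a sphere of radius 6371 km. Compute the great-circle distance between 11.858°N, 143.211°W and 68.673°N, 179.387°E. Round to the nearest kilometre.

6860 km

Δλ = 179.387 − -143.211 = 322.598°; wrapped into (−180°, 180°]: -37.402°.
Δφ = 68.673 − 11.858 = 56.815°.
a = sin²(Δφ/2) + cos φ₁ · cos φ₂ · sin²(Δλ/2) = 0.262919.
c = 2·atan2(√a, √(1−a)) = 1.07678 rad → d = 6371·c ≈ 6860.19 km.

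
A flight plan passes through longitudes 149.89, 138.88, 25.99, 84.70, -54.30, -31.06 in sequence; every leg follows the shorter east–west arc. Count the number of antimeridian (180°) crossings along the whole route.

0

Leg 1: +149.89° → +138.88°, shortest Δλ = -11.01° (west) — does not cross 180°.
Leg 2: +138.88° → +25.99°, shortest Δλ = -112.89° (west) — does not cross 180°.
Leg 3: +25.99° → +84.70°, shortest Δλ = 58.71° (east) — does not cross 180°.
Leg 4: +84.70° → -54.30°, shortest Δλ = -139.0° (west) — does not cross 180°.
Leg 5: -54.30° → -31.06°, shortest Δλ = 23.24° (east) — does not cross 180°.
Total crossings: 0.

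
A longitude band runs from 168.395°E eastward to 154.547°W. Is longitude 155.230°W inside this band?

Yes

Band width going east from +168.395° to -154.547°: ((-154.547 − 168.395) mod 360) = 37.058°.
Offset of -155.230° east of the west edge: ((-155.230 − 168.395) mod 360) = 36.375°.
36.375° ≤ 37.058° ⇒ inside.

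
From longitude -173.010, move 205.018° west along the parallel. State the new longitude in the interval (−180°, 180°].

Start at -173.010°; shift −205.018° → -378.028°.
-378.028° lies outside (−180°, 180°]; add 360° → -18.028°.

-18.028°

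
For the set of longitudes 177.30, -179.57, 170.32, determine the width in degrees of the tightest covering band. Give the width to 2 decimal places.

10.11°

Sort the longitudes: -179.57°, +170.32°, +177.30°.
Eastward gaps between consecutive values (wrapping around): 349.89°, 6.98°, 3.13°.
Largest gap = 349.89° ⇒ minimal covering band is its complement: 360° − 349.89° = 10.11°.
Band runs from +170.32° eastward to -179.57°, crossing the antimeridian.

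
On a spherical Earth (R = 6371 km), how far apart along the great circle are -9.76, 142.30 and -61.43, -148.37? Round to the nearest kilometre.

7964 km

Δλ = -148.37 − 142.30 = -290.67°; wrapped into (−180°, 180°]: 69.33°.
Δφ = -61.43 − -9.76 = -51.67°.
a = sin²(Δφ/2) + cos φ₁ · cos φ₂ · sin²(Δλ/2) = 0.342378.
c = 2·atan2(√a, √(1−a)) = 1.25008 rad → d = 6371·c ≈ 7964.27 km.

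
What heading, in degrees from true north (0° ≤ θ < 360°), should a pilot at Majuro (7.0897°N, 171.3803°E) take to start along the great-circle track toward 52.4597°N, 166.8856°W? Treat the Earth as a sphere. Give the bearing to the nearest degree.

17°

Δλ = -166.8856 − 171.3803 = -338.2659°; wrapped into (−180°, 180°]: 21.7341°.
θ = atan2( sin Δλ · cos φ₂ , cos φ₁ · sin φ₂ − sin φ₁ · cos φ₂ · cos Δλ )
  = atan2(0.22563, 0.71700) = 17.468° → normalised to [0°, 360°): 17.468°.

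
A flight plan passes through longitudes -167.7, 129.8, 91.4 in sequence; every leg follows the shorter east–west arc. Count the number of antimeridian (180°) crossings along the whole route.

Leg 1: -167.7° → +129.8°, shortest Δλ = -62.5° (west) — crosses 180°.
Leg 2: +129.8° → +91.4°, shortest Δλ = -38.4° (west) — does not cross 180°.
Total crossings: 1.

1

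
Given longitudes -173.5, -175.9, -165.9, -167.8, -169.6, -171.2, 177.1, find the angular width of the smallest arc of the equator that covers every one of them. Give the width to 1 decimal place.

Sort the longitudes: -175.9°, -173.5°, -171.2°, -169.6°, -167.8°, -165.9°, +177.1°.
Eastward gaps between consecutive values (wrapping around): 2.4°, 2.3°, 1.6°, 1.8°, 1.9°, 343.0°, 7.0°.
Largest gap = 343.0° ⇒ minimal covering band is its complement: 360° − 343.0° = 17.0°.
Band runs from +177.1° eastward to -165.9°, crossing the antimeridian.

17.0°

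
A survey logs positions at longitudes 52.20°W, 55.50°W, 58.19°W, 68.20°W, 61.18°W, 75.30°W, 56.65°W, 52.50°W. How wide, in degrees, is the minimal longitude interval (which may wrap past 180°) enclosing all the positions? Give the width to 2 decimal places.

23.10°

Sort the longitudes: -75.30°, -68.20°, -61.18°, -58.19°, -56.65°, -55.50°, -52.50°, -52.20°.
Eastward gaps between consecutive values (wrapping around): 7.10°, 7.02°, 2.99°, 1.54°, 1.15°, 3.00°, 0.30°, 336.90°.
Largest gap = 336.90° ⇒ minimal covering band is its complement: 360° − 336.90° = 23.10°.
Band runs from -75.30° eastward to -52.20°.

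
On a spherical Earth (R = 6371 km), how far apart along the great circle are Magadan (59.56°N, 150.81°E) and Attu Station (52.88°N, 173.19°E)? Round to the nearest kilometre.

1560 km

Δλ = 173.19 − 150.81 = 22.38°.
Δφ = 52.88 − 59.56 = -6.68°.
a = sin²(Δφ/2) + cos φ₁ · cos φ₂ · sin²(Δλ/2) = 0.014909.
c = 2·atan2(√a, √(1−a)) = 0.24482 rad → d = 6371·c ≈ 1559.72 km.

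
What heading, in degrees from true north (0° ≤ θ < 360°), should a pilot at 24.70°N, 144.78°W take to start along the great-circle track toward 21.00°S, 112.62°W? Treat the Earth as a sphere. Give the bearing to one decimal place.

Δλ = -112.62 − -144.78 = 32.16°.
θ = atan2( sin Δλ · cos φ₂ , cos φ₁ · sin φ₂ − sin φ₁ · cos φ₂ · cos Δλ )
  = atan2(0.49693, -0.65584) = 142.849° → normalised to [0°, 360°): 142.849°.

142.8°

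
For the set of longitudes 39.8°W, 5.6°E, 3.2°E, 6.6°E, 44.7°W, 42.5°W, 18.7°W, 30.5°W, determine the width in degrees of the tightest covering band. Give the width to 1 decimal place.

51.3°

Sort the longitudes: -44.7°, -42.5°, -39.8°, -30.5°, -18.7°, +3.2°, +5.6°, +6.6°.
Eastward gaps between consecutive values (wrapping around): 2.2°, 2.7°, 9.3°, 11.8°, 21.9°, 2.4°, 1.0°, 308.7°.
Largest gap = 308.7° ⇒ minimal covering band is its complement: 360° − 308.7° = 51.3°.
Band runs from -44.7° eastward to +6.6°.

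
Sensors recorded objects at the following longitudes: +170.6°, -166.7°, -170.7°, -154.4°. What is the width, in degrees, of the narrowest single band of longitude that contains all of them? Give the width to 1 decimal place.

35.0°

Sort the longitudes: -170.7°, -166.7°, -154.4°, +170.6°.
Eastward gaps between consecutive values (wrapping around): 4.0°, 12.3°, 325.0°, 18.7°.
Largest gap = 325.0° ⇒ minimal covering band is its complement: 360° − 325.0° = 35.0°.
Band runs from +170.6° eastward to -154.4°, crossing the antimeridian.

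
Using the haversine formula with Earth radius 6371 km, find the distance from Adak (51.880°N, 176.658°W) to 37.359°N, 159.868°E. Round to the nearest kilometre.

Δλ = 159.868 − -176.658 = 336.526°; wrapped into (−180°, 180°]: -23.474°.
Δφ = 37.359 − 51.880 = -14.521°.
a = sin²(Δφ/2) + cos φ₁ · cos φ₂ · sin²(Δλ/2) = 0.036276.
c = 2·atan2(√a, √(1−a)) = 0.38327 rad → d = 6371·c ≈ 2441.78 km.

2442 km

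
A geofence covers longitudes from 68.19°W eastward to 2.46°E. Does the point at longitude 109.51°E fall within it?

Band width going east from -68.19° to +2.46°: ((2.46 − -68.19) mod 360) = 70.65°.
Offset of +109.51° east of the west edge: ((109.51 − -68.19) mod 360) = 177.70°.
177.70° > 70.65° ⇒ outside.

No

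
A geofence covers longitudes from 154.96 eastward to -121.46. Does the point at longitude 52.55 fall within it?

No

Band width going east from +154.96° to -121.46°: ((-121.46 − 154.96) mod 360) = 83.58°.
Offset of +52.55° east of the west edge: ((52.55 − 154.96) mod 360) = 257.59°.
257.59° > 83.58° ⇒ outside.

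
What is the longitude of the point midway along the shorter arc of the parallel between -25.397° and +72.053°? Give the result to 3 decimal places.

+23.328°

Signed shortest Δλ from -25.397° to +72.053° is +97.450°.
Midpoint longitude = -25.397° + (+97.450°)/2 = -25.397° + 48.725° = +23.328°.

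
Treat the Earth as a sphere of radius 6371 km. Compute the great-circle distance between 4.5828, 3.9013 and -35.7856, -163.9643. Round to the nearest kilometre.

16329 km

Δλ = -163.9643 − 3.9013 = -167.8656°.
Δφ = -35.7856 − 4.5828 = -40.3684°.
a = sin²(Δφ/2) + cos φ₁ · cos φ₂ · sin²(Δλ/2) = 0.918636.
c = 2·atan2(√a, √(1−a)) = 2.56307 rad → d = 6371·c ≈ 16329.33 km.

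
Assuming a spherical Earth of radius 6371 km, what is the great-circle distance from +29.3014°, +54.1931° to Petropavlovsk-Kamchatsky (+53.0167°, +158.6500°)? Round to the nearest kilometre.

8332 km

Δλ = 158.6500 − 54.1931 = 104.4569°.
Δφ = 53.0167 − 29.3014 = 23.7153°.
a = sin²(Δφ/2) + cos φ₁ · cos φ₂ · sin²(Δλ/2) = 0.370015.
c = 2·atan2(√a, √(1−a)) = 1.30780 rad → d = 6371·c ≈ 8332.03 km.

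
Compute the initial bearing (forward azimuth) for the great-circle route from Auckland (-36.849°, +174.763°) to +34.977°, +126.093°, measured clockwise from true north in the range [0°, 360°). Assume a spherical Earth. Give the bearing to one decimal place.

Δλ = 126.093 − 174.763 = -48.670°.
θ = atan2( sin Δλ · cos φ₂ , cos φ₁ · sin φ₂ − sin φ₁ · cos φ₂ · cos Δλ )
  = atan2(-0.61529, 0.78324) = -38.152° → normalised to [0°, 360°): 321.848°.

321.8°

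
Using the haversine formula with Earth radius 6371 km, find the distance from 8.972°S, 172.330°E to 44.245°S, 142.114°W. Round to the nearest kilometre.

Δλ = -142.114 − 172.330 = -314.444°; wrapped into (−180°, 180°]: 45.556°.
Δφ = -44.245 − -8.972 = -35.273°.
a = sin²(Δφ/2) + cos φ₁ · cos φ₂ · sin²(Δλ/2) = 0.197860.
c = 2·atan2(√a, √(1−a)) = 0.92193 rad → d = 6371·c ≈ 5873.64 km.

5874 km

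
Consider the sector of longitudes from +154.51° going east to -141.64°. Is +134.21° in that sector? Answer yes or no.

Band width going east from +154.51° to -141.64°: ((-141.64 − 154.51) mod 360) = 63.85°.
Offset of +134.21° east of the west edge: ((134.21 − 154.51) mod 360) = 339.70°.
339.70° > 63.85° ⇒ outside.

No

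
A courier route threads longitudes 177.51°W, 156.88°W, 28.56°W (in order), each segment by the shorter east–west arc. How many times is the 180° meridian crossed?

Leg 1: -177.51° → -156.88°, shortest Δλ = 20.63° (east) — does not cross 180°.
Leg 2: -156.88° → -28.56°, shortest Δλ = 128.32° (east) — does not cross 180°.
Total crossings: 0.

0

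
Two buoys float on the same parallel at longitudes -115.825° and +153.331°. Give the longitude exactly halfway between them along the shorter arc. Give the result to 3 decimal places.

-161.247°

Signed shortest Δλ from -115.825° to +153.331° is -90.844°.
Midpoint longitude = -115.825° + (-90.844°)/2 = -115.825° − 45.422° = -161.247°.
(The naïve average (-115.825 + +153.331)/2 = 18.753° is on the wrong side of the globe.)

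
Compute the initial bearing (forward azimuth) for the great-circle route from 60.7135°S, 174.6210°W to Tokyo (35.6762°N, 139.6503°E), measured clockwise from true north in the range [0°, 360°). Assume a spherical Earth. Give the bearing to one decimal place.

323.3°

Δλ = 139.6503 − -174.6210 = 314.2713°; wrapped into (−180°, 180°]: -45.7287°.
θ = atan2( sin Δλ · cos φ₂ , cos φ₁ · sin φ₂ − sin φ₁ · cos φ₂ · cos Δλ )
  = atan2(-0.58166, 0.77986) = -36.717° → normalised to [0°, 360°): 323.283°.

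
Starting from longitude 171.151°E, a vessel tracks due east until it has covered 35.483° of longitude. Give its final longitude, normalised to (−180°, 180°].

Start at +171.151°; shift +35.483° → +206.634°.
+206.634° lies outside (−180°, 180°]; subtract 360° → -153.366°.

153.366°W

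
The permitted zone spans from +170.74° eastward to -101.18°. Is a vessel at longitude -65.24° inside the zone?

No

Band width going east from +170.74° to -101.18°: ((-101.18 − 170.74) mod 360) = 88.08°.
Offset of -65.24° east of the west edge: ((-65.24 − 170.74) mod 360) = 124.02°.
124.02° > 88.08° ⇒ outside.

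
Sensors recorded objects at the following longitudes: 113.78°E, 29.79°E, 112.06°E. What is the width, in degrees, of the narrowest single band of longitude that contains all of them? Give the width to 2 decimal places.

83.99°

Sort the longitudes: +29.79°, +112.06°, +113.78°.
Eastward gaps between consecutive values (wrapping around): 82.27°, 1.72°, 276.01°.
Largest gap = 276.01° ⇒ minimal covering band is its complement: 360° − 276.01° = 83.99°.
Band runs from +29.79° eastward to +113.78°.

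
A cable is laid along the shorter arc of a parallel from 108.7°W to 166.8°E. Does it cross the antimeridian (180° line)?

Naïve |166.8 − -108.7| = 275.5° > 180°, so the shorter arc goes the other way round — across 180°.
Signed shortest Δλ = ((166.8 − -108.7 + 180) mod 360) − 180 = -84.5°.
Going west by 84.5° from -108.7° passes through 180° before reaching +166.8°.

Yes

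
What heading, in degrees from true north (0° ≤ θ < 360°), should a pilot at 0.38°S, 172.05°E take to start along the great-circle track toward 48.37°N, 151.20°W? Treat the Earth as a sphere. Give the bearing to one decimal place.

27.9°

Δλ = -151.20 − 172.05 = -323.25°; wrapped into (−180°, 180°]: 36.75°.
θ = atan2( sin Δλ · cos φ₂ , cos φ₁ · sin φ₂ − sin φ₁ · cos φ₂ · cos Δλ )
  = atan2(0.39748, 0.75096) = 27.892° → normalised to [0°, 360°): 27.892°.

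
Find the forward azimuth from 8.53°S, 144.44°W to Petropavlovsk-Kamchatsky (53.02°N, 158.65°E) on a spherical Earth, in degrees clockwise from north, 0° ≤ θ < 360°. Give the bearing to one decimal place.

329.0°

Δλ = 158.65 − -144.44 = 303.09°; wrapped into (−180°, 180°]: -56.91°.
θ = atan2( sin Δλ · cos φ₂ , cos φ₁ · sin φ₂ − sin φ₁ · cos φ₂ · cos Δλ )
  = atan2(-0.50398, 0.83872) = -31.001° → normalised to [0°, 360°): 328.999°.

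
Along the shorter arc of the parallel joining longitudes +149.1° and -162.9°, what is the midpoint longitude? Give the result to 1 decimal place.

+173.1°

Signed shortest Δλ from +149.1° to -162.9° is +48.0°.
Midpoint longitude = +149.1° + (+48.0°)/2 = +149.1° + 24.0° = +173.1°.
(The naïve average (+149.1 + -162.9)/2 = -6.9° is on the wrong side of the globe.)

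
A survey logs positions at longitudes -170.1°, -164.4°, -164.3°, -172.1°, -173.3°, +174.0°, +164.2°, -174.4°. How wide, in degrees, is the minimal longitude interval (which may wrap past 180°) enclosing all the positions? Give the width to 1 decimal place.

Sort the longitudes: -174.4°, -173.3°, -172.1°, -170.1°, -164.4°, -164.3°, +164.2°, +174.0°.
Eastward gaps between consecutive values (wrapping around): 1.1°, 1.2°, 2.0°, 5.7°, 0.1°, 328.5°, 9.8°, 11.6°.
Largest gap = 328.5° ⇒ minimal covering band is its complement: 360° − 328.5° = 31.5°.
Band runs from +164.2° eastward to -164.3°, crossing the antimeridian.

31.5°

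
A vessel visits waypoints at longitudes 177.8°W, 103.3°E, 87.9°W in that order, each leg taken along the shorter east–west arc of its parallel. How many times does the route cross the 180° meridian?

2

Leg 1: -177.8° → +103.3°, shortest Δλ = -78.9° (west) — crosses 180°.
Leg 2: +103.3° → -87.9°, shortest Δλ = 168.8° (east) — crosses 180°.
Total crossings: 2.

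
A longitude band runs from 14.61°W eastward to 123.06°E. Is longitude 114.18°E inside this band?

Band width going east from -14.61° to +123.06°: ((123.06 − -14.61) mod 360) = 137.67°.
Offset of +114.18° east of the west edge: ((114.18 − -14.61) mod 360) = 128.79°.
128.79° ≤ 137.67° ⇒ inside.

Yes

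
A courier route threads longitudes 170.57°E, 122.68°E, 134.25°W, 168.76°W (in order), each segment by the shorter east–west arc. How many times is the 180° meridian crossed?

1

Leg 1: +170.57° → +122.68°, shortest Δλ = -47.89° (west) — does not cross 180°.
Leg 2: +122.68° → -134.25°, shortest Δλ = 103.07° (east) — crosses 180°.
Leg 3: -134.25° → -168.76°, shortest Δλ = -34.51° (west) — does not cross 180°.
Total crossings: 1.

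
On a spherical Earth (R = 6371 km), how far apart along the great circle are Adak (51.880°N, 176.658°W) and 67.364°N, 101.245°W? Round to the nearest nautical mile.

Δλ = -101.245 − -176.658 = 75.413°.
Δφ = 67.364 − 51.880 = 15.484°.
a = sin²(Δφ/2) + cos φ₁ · cos φ₂ · sin²(Δλ/2) = 0.107023.
c = 2·atan2(√a, √(1−a)) = 0.66656 rad → d = 6371·c ≈ 4246.65 km ≈ 2293.01 nmi.

2293 nmi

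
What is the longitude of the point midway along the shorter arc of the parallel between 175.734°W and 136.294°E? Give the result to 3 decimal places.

Signed shortest Δλ from -175.734° to +136.294° is -47.972°.
Midpoint longitude = -175.734° + (-47.972°)/2 = -175.734° − 23.986° = -199.720°.
Normalise into (−180°, 180°]: +160.280°.
(The naïve average (-175.734 + +136.294)/2 = -19.72° is on the wrong side of the globe.)

160.280°E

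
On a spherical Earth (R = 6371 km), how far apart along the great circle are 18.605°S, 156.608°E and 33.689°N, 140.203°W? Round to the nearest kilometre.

Δλ = -140.203 − 156.608 = -296.811°; wrapped into (−180°, 180°]: 63.189°.
Δφ = 33.689 − -18.605 = 52.294°.
a = sin²(Δφ/2) + cos φ₁ · cos φ₂ · sin²(Δλ/2) = 0.410640.
c = 2·atan2(√a, √(1−a)) = 1.39111 rad → d = 6371·c ≈ 8862.77 km.

8863 km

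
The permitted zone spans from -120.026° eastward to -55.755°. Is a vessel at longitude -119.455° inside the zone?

Band width going east from -120.026° to -55.755°: ((-55.755 − -120.026) mod 360) = 64.271°.
Offset of -119.455° east of the west edge: ((-119.455 − -120.026) mod 360) = 0.571°.
0.571° ≤ 64.271° ⇒ inside.

Yes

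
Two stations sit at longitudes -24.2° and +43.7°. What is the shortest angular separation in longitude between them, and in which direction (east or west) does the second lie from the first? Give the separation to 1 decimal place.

67.9° east

Raw difference: 43.7 − -24.2 = 67.9°.
Normalise into (−180°, 180°]: 67.9° stays 67.9°.
Positive ⇒ the second point lies to the east; separation 67.9°.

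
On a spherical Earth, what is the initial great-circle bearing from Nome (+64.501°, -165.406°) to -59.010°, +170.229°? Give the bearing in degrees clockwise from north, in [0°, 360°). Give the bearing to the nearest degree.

Δλ = 170.229 − -165.406 = 335.635°; wrapped into (−180°, 180°]: -24.365°.
θ = atan2( sin Δλ · cos φ₂ , cos φ₁ · sin φ₂ − sin φ₁ · cos φ₂ · cos Δλ )
  = atan2(-0.21242, -0.79239) = -164.994° → normalised to [0°, 360°): 195.006°.

195°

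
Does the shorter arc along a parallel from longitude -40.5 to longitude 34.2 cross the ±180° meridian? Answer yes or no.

No

Signed shortest Δλ = ((34.2 − -40.5 + 180) mod 360) − 180 = 74.7°.
Going east by 74.7° from -40.5° reaches +34.2° without touching 180°.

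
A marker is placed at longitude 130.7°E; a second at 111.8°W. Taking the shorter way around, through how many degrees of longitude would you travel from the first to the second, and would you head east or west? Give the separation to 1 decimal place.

117.5° east

Raw difference: -111.8 − 130.7 = -242.5°.
Normalise into (−180°, 180°]: -242.5° + 360° = 117.5°.
Positive ⇒ the second point lies to the east; separation 117.5°.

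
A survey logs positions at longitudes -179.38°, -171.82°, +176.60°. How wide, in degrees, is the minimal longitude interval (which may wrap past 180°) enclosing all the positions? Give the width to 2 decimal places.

11.58°

Sort the longitudes: -179.38°, -171.82°, +176.60°.
Eastward gaps between consecutive values (wrapping around): 7.56°, 348.42°, 4.02°.
Largest gap = 348.42° ⇒ minimal covering band is its complement: 360° − 348.42° = 11.58°.
Band runs from +176.60° eastward to -171.82°, crossing the antimeridian.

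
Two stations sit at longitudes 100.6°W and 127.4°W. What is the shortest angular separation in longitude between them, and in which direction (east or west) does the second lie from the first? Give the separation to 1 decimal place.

Raw difference: -127.4 − -100.6 = -26.8°.
Normalise into (−180°, 180°]: -26.8° stays -26.8°.
Negative ⇒ the second point lies to the west; separation 26.8°.

26.8° west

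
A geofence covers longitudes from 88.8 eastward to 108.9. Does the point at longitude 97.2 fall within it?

Band width going east from +88.8° to +108.9°: ((108.9 − 88.8) mod 360) = 20.1°.
Offset of +97.2° east of the west edge: ((97.2 − 88.8) mod 360) = 8.4°.
8.4° ≤ 20.1° ⇒ inside.

Yes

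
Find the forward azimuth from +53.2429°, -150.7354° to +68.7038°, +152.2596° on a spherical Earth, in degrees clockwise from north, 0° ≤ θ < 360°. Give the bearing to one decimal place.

Δλ = 152.2596 − -150.7354 = 302.9950°; wrapped into (−180°, 180°]: -57.0050°.
θ = atan2( sin Δλ · cos φ₂ , cos φ₁ · sin φ₂ − sin φ₁ · cos φ₂ · cos Δλ )
  = atan2(-0.30461, 0.39910) = -37.353° → normalised to [0°, 360°): 322.647°.

322.6°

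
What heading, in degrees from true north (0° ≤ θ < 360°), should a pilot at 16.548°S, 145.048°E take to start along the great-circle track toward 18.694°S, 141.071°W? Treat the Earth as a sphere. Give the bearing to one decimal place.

104.3°

Δλ = -141.071 − 145.048 = -286.119°; wrapped into (−180°, 180°]: 73.881°.
θ = atan2( sin Δλ · cos φ₂ , cos φ₁ · sin φ₂ − sin φ₁ · cos φ₂ · cos Δλ )
  = atan2(0.91000, -0.23234) = 104.322° → normalised to [0°, 360°): 104.322°.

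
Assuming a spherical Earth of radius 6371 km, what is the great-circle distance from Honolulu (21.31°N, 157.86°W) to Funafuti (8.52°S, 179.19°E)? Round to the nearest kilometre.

4157 km

Δλ = 179.19 − -157.86 = 337.05°; wrapped into (−180°, 180°]: -22.95°.
Δφ = -8.52 − 21.31 = -29.83°.
a = sin²(Δφ/2) + cos φ₁ · cos φ₂ · sin²(Δλ/2) = 0.102712.
c = 2·atan2(√a, √(1−a)) = 0.65249 rad → d = 6371·c ≈ 4156.99 km.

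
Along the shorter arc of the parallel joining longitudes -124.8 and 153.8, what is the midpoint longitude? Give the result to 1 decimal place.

Signed shortest Δλ from -124.8° to +153.8° is -81.4°.
Midpoint longitude = -124.8° + (-81.4°)/2 = -124.8° − 40.7° = -165.5°.
(The naïve average (-124.8 + +153.8)/2 = 14.5° is on the wrong side of the globe.)

-165.5°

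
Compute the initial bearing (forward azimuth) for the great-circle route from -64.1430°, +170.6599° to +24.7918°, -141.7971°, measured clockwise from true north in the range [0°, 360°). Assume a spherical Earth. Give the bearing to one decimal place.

Δλ = -141.7971 − 170.6599 = -312.4570°; wrapped into (−180°, 180°]: 47.5430°.
θ = atan2( sin Δλ · cos φ₂ , cos φ₁ · sin φ₂ − sin φ₁ · cos φ₂ · cos Δλ )
  = atan2(0.66979, 0.73435) = 42.367° → normalised to [0°, 360°): 42.367°.

42.4°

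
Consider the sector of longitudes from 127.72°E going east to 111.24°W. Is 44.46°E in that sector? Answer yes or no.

Band width going east from +127.72° to -111.24°: ((-111.24 − 127.72) mod 360) = 121.04°.
Offset of +44.46° east of the west edge: ((44.46 − 127.72) mod 360) = 276.74°.
276.74° > 121.04° ⇒ outside.

No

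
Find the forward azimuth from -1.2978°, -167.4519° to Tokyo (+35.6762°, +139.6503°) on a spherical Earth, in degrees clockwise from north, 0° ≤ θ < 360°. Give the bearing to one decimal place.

312.5°

Δλ = 139.6503 − -167.4519 = 307.1022°; wrapped into (−180°, 180°]: -52.8978°.
θ = atan2( sin Δλ · cos φ₂ , cos φ₁ · sin φ₂ − sin φ₁ · cos φ₂ · cos Δλ )
  = atan2(-0.64788, 0.59415) = -47.477° → normalised to [0°, 360°): 312.523°.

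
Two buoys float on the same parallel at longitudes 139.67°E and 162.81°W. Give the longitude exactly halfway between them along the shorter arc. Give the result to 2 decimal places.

168.43°E

Signed shortest Δλ from +139.67° to -162.81° is +57.52°.
Midpoint longitude = +139.67° + (+57.52°)/2 = +139.67° + 28.76° = +168.43°.
(The naïve average (+139.67 + -162.81)/2 = -11.57° is on the wrong side of the globe.)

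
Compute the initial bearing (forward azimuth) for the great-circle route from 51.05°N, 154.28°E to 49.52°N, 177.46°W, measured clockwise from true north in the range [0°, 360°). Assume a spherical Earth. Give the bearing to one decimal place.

Δλ = -177.46 − 154.28 = -331.74°; wrapped into (−180°, 180°]: 28.26°.
θ = atan2( sin Δλ · cos φ₂ , cos φ₁ · sin φ₂ − sin φ₁ · cos φ₂ · cos Δλ )
  = atan2(0.30737, 0.03348) = 83.784° → normalised to [0°, 360°): 83.784°.

83.8°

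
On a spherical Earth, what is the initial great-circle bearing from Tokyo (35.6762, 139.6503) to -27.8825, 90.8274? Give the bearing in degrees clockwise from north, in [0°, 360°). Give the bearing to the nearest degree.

223°

Δλ = 90.8274 − 139.6503 = -48.8229°.
θ = atan2( sin Δλ · cos φ₂ , cos φ₁ · sin φ₂ − sin φ₁ · cos φ₂ · cos Δλ )
  = atan2(-0.66530, -0.71929) = -137.233° → normalised to [0°, 360°): 222.767°.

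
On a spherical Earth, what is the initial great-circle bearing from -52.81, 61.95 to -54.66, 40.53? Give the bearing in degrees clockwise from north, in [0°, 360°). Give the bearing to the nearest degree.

253°

Δλ = 40.53 − 61.95 = -21.42°.
θ = atan2( sin Δλ · cos φ₂ , cos φ₁ · sin φ₂ − sin φ₁ · cos φ₂ · cos Δλ )
  = atan2(-0.21124, -0.06411) = -106.883° → normalised to [0°, 360°): 253.117°.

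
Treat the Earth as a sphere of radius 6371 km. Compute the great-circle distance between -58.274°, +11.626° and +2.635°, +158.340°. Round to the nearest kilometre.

13184 km

Δλ = 158.340 − 11.626 = 146.714°.
Δφ = 2.635 − -58.274 = 60.909°.
a = sin²(Δφ/2) + cos φ₁ · cos φ₂ · sin²(Δλ/2) = 0.739113.
c = 2·atan2(√a, √(1−a)) = 2.06943 rad → d = 6371·c ≈ 13184.33 km.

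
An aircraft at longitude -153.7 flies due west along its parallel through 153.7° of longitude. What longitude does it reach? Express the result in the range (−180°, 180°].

Start at -153.7°; shift −153.7° → -307.4°.
-307.4° lies outside (−180°, 180°]; add 360° → +52.6°.

+52.6°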